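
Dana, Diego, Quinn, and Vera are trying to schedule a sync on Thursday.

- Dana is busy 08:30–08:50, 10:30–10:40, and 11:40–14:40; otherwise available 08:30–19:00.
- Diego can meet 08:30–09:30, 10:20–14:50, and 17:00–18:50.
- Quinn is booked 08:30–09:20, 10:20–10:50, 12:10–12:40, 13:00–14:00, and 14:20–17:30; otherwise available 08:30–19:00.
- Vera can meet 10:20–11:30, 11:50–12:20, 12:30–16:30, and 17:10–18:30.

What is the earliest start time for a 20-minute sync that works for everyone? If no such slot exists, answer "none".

10:50

Dana free within 08:30–19:00: 08:50–10:30, 10:40–11:40, 14:40–19:00.
Quinn free within 08:30–19:00: 09:20–10:20, 10:50–12:10, 12:40–13:00, 14:00–14:20, 17:30–19:00.
Dana ∩ Diego: 08:50–09:30, 10:20–10:30, 10:40–11:40, 14:40–14:50, 17:00–18:50.
Dana ∩ Diego ∩ Quinn: 09:20–09:30, 10:50–11:40, 17:30–18:50.
Dana ∩ Diego ∩ Quinn ∩ Vera: 10:50–11:30, 17:30–18:30.
Windows ≥ 20 min: 10:50–11:30, 17:30–18:30.
Earliest such window starts at 10:50.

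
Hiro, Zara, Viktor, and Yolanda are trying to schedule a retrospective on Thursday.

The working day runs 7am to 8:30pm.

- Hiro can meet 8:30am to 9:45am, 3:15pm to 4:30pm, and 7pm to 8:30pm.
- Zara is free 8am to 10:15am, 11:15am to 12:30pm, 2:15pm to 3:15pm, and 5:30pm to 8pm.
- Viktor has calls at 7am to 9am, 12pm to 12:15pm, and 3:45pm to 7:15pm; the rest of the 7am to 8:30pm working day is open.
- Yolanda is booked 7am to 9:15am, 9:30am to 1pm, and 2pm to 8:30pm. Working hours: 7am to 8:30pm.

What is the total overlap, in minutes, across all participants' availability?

Viktor free within 07:00–20:30: 09:00–12:00, 12:15–15:45, 19:15–20:30.
Yolanda free within 07:00–20:30: 09:15–09:30, 13:00–14:00.
Hiro ∩ Zara: 08:30–09:45, 19:00–20:00.
Hiro ∩ Zara ∩ Viktor: 09:00–09:45, 19:15–20:00.
Hiro ∩ Zara ∩ Viktor ∩ Yolanda: 09:15–09:30.
Total common minutes: 15.

15 minutes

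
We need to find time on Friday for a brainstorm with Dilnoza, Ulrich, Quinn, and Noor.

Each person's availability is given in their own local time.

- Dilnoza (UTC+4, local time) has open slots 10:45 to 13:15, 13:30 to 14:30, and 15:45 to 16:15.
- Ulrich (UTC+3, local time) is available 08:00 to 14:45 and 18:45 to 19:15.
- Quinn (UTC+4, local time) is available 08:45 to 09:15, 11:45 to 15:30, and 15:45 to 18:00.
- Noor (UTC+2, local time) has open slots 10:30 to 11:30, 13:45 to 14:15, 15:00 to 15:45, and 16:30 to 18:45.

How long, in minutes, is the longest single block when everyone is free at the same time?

Dilnoza → UTC: 06:45–09:15, 09:30–10:30, 11:45–12:15.
Ulrich → UTC: 05:00–11:45, 15:45–16:15.
Quinn → UTC: 04:45–05:15, 07:45–11:30, 11:45–14:00.
Noor → UTC: 08:30–09:30, 11:45–12:15, 13:00–13:45, 14:30–16:45.
Dilnoza ∩ Ulrich: 06:45–09:15, 09:30–10:30.
Dilnoza ∩ Ulrich ∩ Quinn: 07:45–09:15, 09:30–10:30.
Dilnoza ∩ Ulrich ∩ Quinn ∩ Noor: 08:30–09:15.
Single common window of 45 minutes.

45 minutes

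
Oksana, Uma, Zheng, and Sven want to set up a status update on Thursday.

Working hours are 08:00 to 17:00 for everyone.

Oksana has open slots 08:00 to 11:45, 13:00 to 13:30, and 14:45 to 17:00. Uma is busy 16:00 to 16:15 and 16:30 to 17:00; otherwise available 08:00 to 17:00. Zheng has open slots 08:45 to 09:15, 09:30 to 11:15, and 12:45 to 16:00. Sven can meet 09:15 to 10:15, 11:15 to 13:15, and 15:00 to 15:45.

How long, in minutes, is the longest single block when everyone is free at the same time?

Uma free within 08:00–17:00: 08:00–16:00, 16:15–16:30.
Oksana ∩ Uma: 08:00–11:45, 13:00–13:30, 14:45–16:00, 16:15–16:30.
Oksana ∩ Uma ∩ Zheng: 08:45–09:15, 09:30–11:15, 13:00–13:30, 14:45–16:00.
Oksana ∩ Uma ∩ Zheng ∩ Sven: 09:30–10:15, 13:00–13:15, 15:00–15:45.
Common window lengths: 45, 15, 45 min; longest is 45.

45 minutes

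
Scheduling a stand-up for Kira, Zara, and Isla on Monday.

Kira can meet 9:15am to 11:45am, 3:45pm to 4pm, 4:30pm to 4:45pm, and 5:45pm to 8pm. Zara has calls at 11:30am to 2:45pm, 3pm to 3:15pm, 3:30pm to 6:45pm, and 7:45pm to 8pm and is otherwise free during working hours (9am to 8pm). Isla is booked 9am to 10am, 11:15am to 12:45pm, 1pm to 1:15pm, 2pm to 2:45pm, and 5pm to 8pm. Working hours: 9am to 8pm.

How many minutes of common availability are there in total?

75 minutes

Zara free within 09:00–20:00: 09:00–11:30, 14:45–15:00, 15:15–15:30, 18:45–19:45.
Isla free within 09:00–20:00: 10:00–11:15, 12:45–13:00, 13:15–14:00, 14:45–17:00.
Kira ∩ Zara: 09:15–11:30, 18:45–19:45.
Kira ∩ Zara ∩ Isla: 10:00–11:15.
Total common minutes: 75.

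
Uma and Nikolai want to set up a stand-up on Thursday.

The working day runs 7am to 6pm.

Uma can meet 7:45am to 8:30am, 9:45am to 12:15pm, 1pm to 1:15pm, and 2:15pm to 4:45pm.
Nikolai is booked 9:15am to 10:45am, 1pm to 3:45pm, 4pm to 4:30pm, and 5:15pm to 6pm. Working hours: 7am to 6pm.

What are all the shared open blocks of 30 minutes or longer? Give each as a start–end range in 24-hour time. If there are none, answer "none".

07:45–08:30, 10:45–12:15

Nikolai free within 07:00–18:00: 07:00–09:15, 10:45–13:00, 15:45–16:00, 16:30–17:15.
Uma ∩ Nikolai: 07:45–08:30, 10:45–12:15, 15:45–16:00, 16:30–16:45.
Windows ≥ 30 min: 07:45–08:30, 10:45–12:15.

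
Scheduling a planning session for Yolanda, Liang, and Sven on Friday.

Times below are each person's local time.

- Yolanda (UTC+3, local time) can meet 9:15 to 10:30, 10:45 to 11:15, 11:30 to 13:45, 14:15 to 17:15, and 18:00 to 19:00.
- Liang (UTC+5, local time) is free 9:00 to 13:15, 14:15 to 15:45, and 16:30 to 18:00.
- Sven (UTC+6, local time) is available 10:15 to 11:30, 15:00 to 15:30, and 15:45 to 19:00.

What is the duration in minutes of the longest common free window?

Yolanda → UTC: 06:15–07:30, 07:45–08:15, 08:30–10:45, 11:15–14:15, 15:00–16:00.
Liang → UTC: 04:00–08:15, 09:15–10:45, 11:30–13:00.
Sven → UTC: 04:15–05:30, 09:00–09:30, 09:45–13:00.
Yolanda ∩ Liang: 06:15–07:30, 07:45–08:15, 09:15–10:45, 11:30–13:00.
Yolanda ∩ Liang ∩ Sven: 09:15–09:30, 09:45–10:45, 11:30–13:00.
Common window lengths: 15, 60, 90 min; longest is 90.

90 minutes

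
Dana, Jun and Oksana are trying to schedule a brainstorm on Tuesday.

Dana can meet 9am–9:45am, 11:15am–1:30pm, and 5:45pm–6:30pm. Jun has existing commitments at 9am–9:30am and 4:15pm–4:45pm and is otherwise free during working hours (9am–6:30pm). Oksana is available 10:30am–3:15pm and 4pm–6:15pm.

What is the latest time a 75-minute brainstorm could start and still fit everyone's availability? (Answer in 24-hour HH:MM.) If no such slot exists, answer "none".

12:15

Jun free within 09:00–18:30: 09:30–16:15, 16:45–18:30.
Dana ∩ Jun: 09:30–09:45, 11:15–13:30, 17:45–18:30.
Dana ∩ Jun ∩ Oksana: 11:15–13:30, 17:45–18:15.
Windows ≥ 75 min: 11:15–13:30.
Latest start in the last window 11:15–13:30 is 13:30 − 75 min = 12:15.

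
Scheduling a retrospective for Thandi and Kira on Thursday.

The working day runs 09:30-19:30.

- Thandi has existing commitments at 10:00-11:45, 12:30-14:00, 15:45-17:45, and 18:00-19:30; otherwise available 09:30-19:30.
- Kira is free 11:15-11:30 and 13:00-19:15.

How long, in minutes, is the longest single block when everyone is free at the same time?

Thandi free within 09:30–19:30: 09:30–10:00, 11:45–12:30, 14:00–15:45, 17:45–18:00.
Thandi ∩ Kira: 14:00–15:45, 17:45–18:00.
Common window lengths: 105, 15 min; longest is 105.

105 minutes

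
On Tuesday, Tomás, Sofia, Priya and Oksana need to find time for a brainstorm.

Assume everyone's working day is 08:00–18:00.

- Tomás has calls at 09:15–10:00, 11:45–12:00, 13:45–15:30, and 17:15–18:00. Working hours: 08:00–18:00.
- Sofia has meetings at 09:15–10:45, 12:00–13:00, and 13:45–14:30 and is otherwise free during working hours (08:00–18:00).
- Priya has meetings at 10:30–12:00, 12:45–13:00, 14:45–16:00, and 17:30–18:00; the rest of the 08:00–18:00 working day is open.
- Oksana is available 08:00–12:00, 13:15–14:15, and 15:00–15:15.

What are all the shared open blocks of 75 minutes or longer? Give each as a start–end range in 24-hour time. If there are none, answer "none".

08:00–09:15

Tomás free within 08:00–18:00: 08:00–09:15, 10:00–11:45, 12:00–13:45, 15:30–17:15.
Sofia free within 08:00–18:00: 08:00–09:15, 10:45–12:00, 13:00–13:45, 14:30–18:00.
Priya free within 08:00–18:00: 08:00–10:30, 12:00–12:45, 13:00–14:45, 16:00–17:30.
Tomás ∩ Sofia: 08:00–09:15, 10:45–11:45, 13:00–13:45, 15:30–17:15.
Tomás ∩ Sofia ∩ Priya: 08:00–09:15, 13:00–13:45, 16:00–17:15.
Tomás ∩ Sofia ∩ Priya ∩ Oksana: 08:00–09:15, 13:15–13:45.
Windows ≥ 75 min: 08:00–09:15.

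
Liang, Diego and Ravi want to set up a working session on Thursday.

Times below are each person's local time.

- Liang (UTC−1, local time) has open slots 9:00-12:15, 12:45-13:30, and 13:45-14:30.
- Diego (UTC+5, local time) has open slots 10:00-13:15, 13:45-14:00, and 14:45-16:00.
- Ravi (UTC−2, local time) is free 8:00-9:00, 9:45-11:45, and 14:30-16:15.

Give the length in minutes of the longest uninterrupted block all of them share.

60 minutes

Liang → UTC: 10:00–13:15, 13:45–14:30, 14:45–15:30.
Diego → UTC: 05:00–08:15, 08:45–09:00, 09:45–11:00.
Ravi → UTC: 10:00–11:00, 11:45–13:45, 16:30–18:15.
Liang ∩ Diego: 10:00–11:00.
Liang ∩ Diego ∩ Ravi: 10:00–11:00.
Single common window of 60 minutes.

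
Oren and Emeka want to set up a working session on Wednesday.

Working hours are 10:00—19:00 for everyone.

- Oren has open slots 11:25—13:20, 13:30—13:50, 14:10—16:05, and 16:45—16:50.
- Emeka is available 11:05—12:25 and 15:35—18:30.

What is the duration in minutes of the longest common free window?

60 minutes

Oren ∩ Emeka: 11:25–12:25, 15:35–16:05, 16:45–16:50.
Common window lengths: 60, 30, 5 min; longest is 60.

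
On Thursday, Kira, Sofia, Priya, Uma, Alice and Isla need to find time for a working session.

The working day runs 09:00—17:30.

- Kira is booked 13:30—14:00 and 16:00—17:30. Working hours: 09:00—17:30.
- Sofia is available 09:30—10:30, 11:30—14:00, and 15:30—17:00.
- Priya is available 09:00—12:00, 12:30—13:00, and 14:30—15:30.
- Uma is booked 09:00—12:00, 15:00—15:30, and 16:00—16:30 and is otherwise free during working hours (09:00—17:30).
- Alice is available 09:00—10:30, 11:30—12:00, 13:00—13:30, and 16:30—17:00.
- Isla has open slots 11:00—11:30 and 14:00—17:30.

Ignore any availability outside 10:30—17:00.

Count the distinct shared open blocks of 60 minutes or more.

0

Kira free within 09:00–17:30: 09:00–13:30, 14:00–16:00.
Uma free within 09:00–17:30: 12:00–15:00, 15:30–16:00, 16:30–17:30.
Kira ∩ Sofia: 09:30–10:30, 11:30–13:30, 15:30–16:00.
Kira ∩ Sofia ∩ Priya: 09:30–10:30, 11:30–12:00, 12:30–13:00.
Kira ∩ Sofia ∩ Priya ∩ Uma: 12:30–13:00.
Kira ∩ Sofia ∩ Priya ∩ Uma ∩ Alice: (none).
Kira ∩ Sofia ∩ Priya ∩ Uma ∩ Alice ∩ Isla: (none).
Restricted to 10:30–17:00: (none).
Windows ≥ 60 min: (none).
That's 0 windows.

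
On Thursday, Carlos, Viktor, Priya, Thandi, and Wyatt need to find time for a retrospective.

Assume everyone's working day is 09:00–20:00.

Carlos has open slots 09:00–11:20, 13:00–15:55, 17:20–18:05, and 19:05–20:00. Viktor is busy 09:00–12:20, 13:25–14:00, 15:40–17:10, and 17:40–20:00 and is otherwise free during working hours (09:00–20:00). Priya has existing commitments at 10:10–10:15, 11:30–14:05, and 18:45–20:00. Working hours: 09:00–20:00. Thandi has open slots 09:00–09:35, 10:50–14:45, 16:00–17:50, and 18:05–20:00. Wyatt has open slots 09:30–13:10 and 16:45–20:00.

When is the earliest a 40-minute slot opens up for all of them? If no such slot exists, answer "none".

Viktor free within 09:00–20:00: 12:20–13:25, 14:00–15:40, 17:10–17:40.
Priya free within 09:00–20:00: 09:00–10:10, 10:15–11:30, 14:05–18:45.
Carlos ∩ Viktor: 13:00–13:25, 14:00–15:40, 17:20–17:40.
Carlos ∩ Viktor ∩ Priya: 14:05–15:40, 17:20–17:40.
Carlos ∩ Viktor ∩ Priya ∩ Thandi: 14:05–14:45, 17:20–17:40.
Carlos ∩ Viktor ∩ Priya ∩ Thandi ∩ Wyatt: 17:20–17:40.
Windows ≥ 40 min: (none).

none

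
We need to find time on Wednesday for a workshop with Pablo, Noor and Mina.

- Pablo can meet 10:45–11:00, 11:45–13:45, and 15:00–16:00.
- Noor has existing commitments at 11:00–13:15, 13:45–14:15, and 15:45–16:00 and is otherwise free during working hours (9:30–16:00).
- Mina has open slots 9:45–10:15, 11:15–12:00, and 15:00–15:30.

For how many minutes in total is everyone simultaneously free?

30 minutes

Noor free within 09:30–16:00: 09:30–11:00, 13:15–13:45, 14:15–15:45.
Pablo ∩ Noor: 10:45–11:00, 13:15–13:45, 15:00–15:45.
Pablo ∩ Noor ∩ Mina: 15:00–15:30.
Total common minutes: 30.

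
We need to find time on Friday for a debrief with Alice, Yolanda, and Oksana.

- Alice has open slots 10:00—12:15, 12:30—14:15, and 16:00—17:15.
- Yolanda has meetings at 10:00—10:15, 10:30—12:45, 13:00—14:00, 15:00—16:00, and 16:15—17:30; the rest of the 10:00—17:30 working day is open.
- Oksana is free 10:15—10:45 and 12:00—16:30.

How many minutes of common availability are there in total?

60 minutes

Yolanda free within 10:00–17:30: 10:15–10:30, 12:45–13:00, 14:00–15:00, 16:00–16:15.
Alice ∩ Yolanda: 10:15–10:30, 12:45–13:00, 14:00–14:15, 16:00–16:15.
Alice ∩ Yolanda ∩ Oksana: 10:15–10:30, 12:45–13:00, 14:00–14:15, 16:00–16:15.
Total common minutes: 15 + 15 + 15 + 15 = 60.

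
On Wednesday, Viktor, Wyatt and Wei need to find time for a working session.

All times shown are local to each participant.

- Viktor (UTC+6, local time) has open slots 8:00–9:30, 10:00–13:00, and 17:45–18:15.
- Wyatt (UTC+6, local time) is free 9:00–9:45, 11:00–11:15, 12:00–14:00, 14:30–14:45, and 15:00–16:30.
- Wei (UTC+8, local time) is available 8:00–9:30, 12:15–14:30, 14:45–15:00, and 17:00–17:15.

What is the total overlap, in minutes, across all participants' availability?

Viktor → UTC: 02:00–03:30, 04:00–07:00, 11:45–12:15.
Wyatt → UTC: 03:00–03:45, 05:00–05:15, 06:00–08:00, 08:30–08:45, 09:00–10:30.
Wei → UTC: 00:00–01:30, 04:15–06:30, 06:45–07:00, 09:00–09:15.
Viktor ∩ Wyatt: 03:00–03:30, 05:00–05:15, 06:00–07:00.
Viktor ∩ Wyatt ∩ Wei: 05:00–05:15, 06:00–06:30, 06:45–07:00.
Total common minutes: 15 + 30 + 15 = 60.

60 minutes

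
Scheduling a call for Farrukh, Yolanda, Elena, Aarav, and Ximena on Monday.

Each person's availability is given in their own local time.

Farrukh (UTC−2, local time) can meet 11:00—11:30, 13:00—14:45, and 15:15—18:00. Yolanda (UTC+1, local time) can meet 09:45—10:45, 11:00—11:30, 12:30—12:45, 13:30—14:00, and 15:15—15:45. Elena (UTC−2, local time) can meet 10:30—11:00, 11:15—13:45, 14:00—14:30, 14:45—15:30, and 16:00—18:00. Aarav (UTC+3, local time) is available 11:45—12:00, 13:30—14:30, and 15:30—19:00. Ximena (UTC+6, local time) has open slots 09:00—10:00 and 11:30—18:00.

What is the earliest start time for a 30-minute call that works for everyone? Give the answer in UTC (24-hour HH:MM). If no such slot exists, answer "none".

none

Farrukh → UTC: 13:00–13:30, 15:00–16:45, 17:15–20:00.
Yolanda → UTC: 08:45–09:45, 10:00–10:30, 11:30–11:45, 12:30–13:00, 14:15–14:45.
Elena → UTC: 12:30–13:00, 13:15–15:45, 16:00–16:30, 16:45–17:30, 18:00–20:00.
Aarav → UTC: 08:45–09:00, 10:30–11:30, 12:30–16:00.
Ximena → UTC: 03:00–04:00, 05:30–12:00.
Farrukh ∩ Yolanda: (none).
Farrukh ∩ Yolanda ∩ Elena: (none).
Farrukh ∩ Yolanda ∩ Elena ∩ Aarav: (none).
Farrukh ∩ Yolanda ∩ Elena ∩ Aarav ∩ Ximena: (none).
Windows ≥ 30 min: (none).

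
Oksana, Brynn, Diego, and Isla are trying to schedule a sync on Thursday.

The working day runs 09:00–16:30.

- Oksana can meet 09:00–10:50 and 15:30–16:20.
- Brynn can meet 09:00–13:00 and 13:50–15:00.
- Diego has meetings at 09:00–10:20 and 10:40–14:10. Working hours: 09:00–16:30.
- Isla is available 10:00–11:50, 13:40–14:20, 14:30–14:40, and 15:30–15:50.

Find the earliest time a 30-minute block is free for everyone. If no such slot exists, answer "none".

Diego free within 09:00–16:30: 10:20–10:40, 14:10–16:30.
Oksana ∩ Brynn: 09:00–10:50.
Oksana ∩ Brynn ∩ Diego: 10:20–10:40.
Oksana ∩ Brynn ∩ Diego ∩ Isla: 10:20–10:40.
Windows ≥ 30 min: (none).

none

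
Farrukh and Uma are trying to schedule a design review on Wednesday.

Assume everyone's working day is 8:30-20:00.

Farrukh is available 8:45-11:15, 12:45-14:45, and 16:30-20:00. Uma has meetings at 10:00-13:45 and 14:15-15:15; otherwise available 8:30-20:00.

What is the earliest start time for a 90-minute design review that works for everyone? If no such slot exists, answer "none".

Uma free within 08:30–20:00: 08:30–10:00, 13:45–14:15, 15:15–20:00.
Farrukh ∩ Uma: 08:45–10:00, 13:45–14:15, 16:30–20:00.
Windows ≥ 90 min: 16:30–20:00.
Earliest such window starts at 16:30.

16:30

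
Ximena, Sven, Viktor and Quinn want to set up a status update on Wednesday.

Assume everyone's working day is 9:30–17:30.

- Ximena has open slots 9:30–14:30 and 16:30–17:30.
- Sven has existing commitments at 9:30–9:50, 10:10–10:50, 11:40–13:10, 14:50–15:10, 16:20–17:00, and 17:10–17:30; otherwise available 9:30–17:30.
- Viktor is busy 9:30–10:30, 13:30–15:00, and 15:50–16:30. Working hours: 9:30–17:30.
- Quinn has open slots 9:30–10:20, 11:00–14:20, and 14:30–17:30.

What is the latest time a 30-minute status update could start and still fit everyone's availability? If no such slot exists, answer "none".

Sven free within 09:30–17:30: 09:50–10:10, 10:50–11:40, 13:10–14:50, 15:10–16:20, 17:00–17:10.
Viktor free within 09:30–17:30: 10:30–13:30, 15:00–15:50, 16:30–17:30.
Ximena ∩ Sven: 09:50–10:10, 10:50–11:40, 13:10–14:30, 17:00–17:10.
Ximena ∩ Sven ∩ Viktor: 10:50–11:40, 13:10–13:30, 17:00–17:10.
Ximena ∩ Sven ∩ Viktor ∩ Quinn: 11:00–11:40, 13:10–13:30, 17:00–17:10.
Windows ≥ 30 min: 11:00–11:40.
Latest start in the last window 11:00–11:40 is 11:40 − 30 min = 11:10.

11:10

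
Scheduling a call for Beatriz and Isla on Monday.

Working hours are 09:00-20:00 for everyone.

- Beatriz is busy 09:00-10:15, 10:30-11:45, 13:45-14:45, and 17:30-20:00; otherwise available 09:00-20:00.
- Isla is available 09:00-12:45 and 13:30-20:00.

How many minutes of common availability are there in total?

Beatriz free within 09:00–20:00: 10:15–10:30, 11:45–13:45, 14:45–17:30.
Beatriz ∩ Isla: 10:15–10:30, 11:45–12:45, 13:30–13:45, 14:45–17:30.
Total common minutes: 15 + 60 + 15 + 165 = 255.

255 minutes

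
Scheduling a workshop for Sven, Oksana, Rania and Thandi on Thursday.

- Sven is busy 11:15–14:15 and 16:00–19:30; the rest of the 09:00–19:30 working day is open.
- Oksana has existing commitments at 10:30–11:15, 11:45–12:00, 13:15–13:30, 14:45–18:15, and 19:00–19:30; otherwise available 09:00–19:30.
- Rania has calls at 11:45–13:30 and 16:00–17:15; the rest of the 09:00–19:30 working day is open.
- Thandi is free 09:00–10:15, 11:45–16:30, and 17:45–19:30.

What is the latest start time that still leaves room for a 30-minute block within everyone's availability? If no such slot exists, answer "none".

Sven free within 09:00–19:30: 09:00–11:15, 14:15–16:00.
Oksana free within 09:00–19:30: 09:00–10:30, 11:15–11:45, 12:00–13:15, 13:30–14:45, 18:15–19:00.
Rania free within 09:00–19:30: 09:00–11:45, 13:30–16:00, 17:15–19:30.
Sven ∩ Oksana: 09:00–10:30, 14:15–14:45.
Sven ∩ Oksana ∩ Rania: 09:00–10:30, 14:15–14:45.
Sven ∩ Oksana ∩ Rania ∩ Thandi: 09:00–10:15, 14:15–14:45.
Windows ≥ 30 min: 09:00–10:15, 14:15–14:45.
Latest start in the last window 14:15–14:45 is 14:45 − 30 min = 14:15.

14:15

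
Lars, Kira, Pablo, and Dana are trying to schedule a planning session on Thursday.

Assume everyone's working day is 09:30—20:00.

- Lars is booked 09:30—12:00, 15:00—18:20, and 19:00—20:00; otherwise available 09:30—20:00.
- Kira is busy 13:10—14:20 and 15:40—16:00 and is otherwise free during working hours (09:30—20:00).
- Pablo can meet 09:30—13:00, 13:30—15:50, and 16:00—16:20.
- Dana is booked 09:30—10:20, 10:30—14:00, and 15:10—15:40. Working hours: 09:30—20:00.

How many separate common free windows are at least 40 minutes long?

1

Lars free within 09:30–20:00: 12:00–15:00, 18:20–19:00.
Kira free within 09:30–20:00: 09:30–13:10, 14:20–15:40, 16:00–20:00.
Dana free within 09:30–20:00: 10:20–10:30, 14:00–15:10, 15:40–20:00.
Lars ∩ Kira: 12:00–13:10, 14:20–15:00, 18:20–19:00.
Lars ∩ Kira ∩ Pablo: 12:00–13:00, 14:20–15:00.
Lars ∩ Kira ∩ Pablo ∩ Dana: 14:20–15:00.
Windows ≥ 40 min: 14:20–15:00.
That's 1 window.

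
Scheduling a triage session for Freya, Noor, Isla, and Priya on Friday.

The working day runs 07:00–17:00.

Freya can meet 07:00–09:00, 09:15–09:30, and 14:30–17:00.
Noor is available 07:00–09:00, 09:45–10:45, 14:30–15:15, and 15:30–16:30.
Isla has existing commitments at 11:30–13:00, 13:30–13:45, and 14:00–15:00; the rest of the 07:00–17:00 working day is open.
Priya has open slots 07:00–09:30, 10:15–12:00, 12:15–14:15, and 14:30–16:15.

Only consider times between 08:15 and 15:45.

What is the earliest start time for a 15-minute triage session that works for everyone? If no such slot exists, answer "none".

Isla free within 07:00–17:00: 07:00–11:30, 13:00–13:30, 13:45–14:00, 15:00–17:00.
Freya ∩ Noor: 07:00–09:00, 14:30–15:15, 15:30–16:30.
Freya ∩ Noor ∩ Isla: 07:00–09:00, 15:00–15:15, 15:30–16:30.
Freya ∩ Noor ∩ Isla ∩ Priya: 07:00–09:00, 15:00–15:15, 15:30–16:15.
Restricted to 08:15–15:45: 08:15–09:00, 15:00–15:15, 15:30–15:45.
Windows ≥ 15 min: 08:15–09:00, 15:00–15:15, 15:30–15:45.
Earliest such window starts at 08:15.

08:15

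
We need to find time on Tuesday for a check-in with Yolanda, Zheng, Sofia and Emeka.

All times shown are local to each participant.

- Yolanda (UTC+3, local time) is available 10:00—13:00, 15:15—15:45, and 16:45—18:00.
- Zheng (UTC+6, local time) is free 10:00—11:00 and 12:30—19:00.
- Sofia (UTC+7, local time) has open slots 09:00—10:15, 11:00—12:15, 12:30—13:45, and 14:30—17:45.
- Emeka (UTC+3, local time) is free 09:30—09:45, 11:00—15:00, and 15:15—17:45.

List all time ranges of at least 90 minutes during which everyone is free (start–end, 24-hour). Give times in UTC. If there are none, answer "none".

Yolanda → UTC: 07:00–10:00, 12:15–12:45, 13:45–15:00.
Zheng → UTC: 04:00–05:00, 06:30–13:00.
Sofia → UTC: 02:00–03:15, 04:00–05:15, 05:30–06:45, 07:30–10:45.
Emeka → UTC: 06:30–06:45, 08:00–12:00, 12:15–14:45.
Yolanda ∩ Zheng: 07:00–10:00, 12:15–12:45.
Yolanda ∩ Zheng ∩ Sofia: 07:30–10:00.
Yolanda ∩ Zheng ∩ Sofia ∩ Emeka: 08:00–10:00.
Windows ≥ 90 min: 08:00–10:00.

08:00–10:00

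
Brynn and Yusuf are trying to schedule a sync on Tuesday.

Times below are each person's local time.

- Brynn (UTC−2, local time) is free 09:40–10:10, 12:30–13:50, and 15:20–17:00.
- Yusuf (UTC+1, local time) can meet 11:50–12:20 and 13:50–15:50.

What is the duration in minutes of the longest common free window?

20 minutes

Brynn → UTC: 11:40–12:10, 14:30–15:50, 17:20–19:00.
Yusuf → UTC: 10:50–11:20, 12:50–14:50.
Brynn ∩ Yusuf: 14:30–14:50.
Single common window of 20 minutes.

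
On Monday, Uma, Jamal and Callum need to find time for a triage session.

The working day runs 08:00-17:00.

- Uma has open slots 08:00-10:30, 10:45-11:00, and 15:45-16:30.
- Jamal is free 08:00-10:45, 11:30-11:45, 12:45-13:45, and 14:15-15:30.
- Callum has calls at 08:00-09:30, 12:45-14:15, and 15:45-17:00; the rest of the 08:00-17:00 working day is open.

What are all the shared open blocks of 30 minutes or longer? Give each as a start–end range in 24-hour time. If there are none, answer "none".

Callum free within 08:00–17:00: 09:30–12:45, 14:15–15:45.
Uma ∩ Jamal: 08:00–10:30.
Uma ∩ Jamal ∩ Callum: 09:30–10:30.
Windows ≥ 30 min: 09:30–10:30.

09:30–10:30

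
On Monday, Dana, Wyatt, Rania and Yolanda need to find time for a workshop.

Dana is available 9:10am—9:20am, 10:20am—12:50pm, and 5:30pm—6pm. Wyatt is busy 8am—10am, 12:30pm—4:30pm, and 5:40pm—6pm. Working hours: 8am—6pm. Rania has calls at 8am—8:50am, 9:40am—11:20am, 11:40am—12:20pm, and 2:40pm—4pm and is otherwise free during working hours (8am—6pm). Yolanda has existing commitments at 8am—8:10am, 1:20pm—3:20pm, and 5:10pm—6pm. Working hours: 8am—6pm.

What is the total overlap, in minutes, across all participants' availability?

30 minutes

Wyatt free within 08:00–18:00: 10:00–12:30, 16:30–17:40.
Rania free within 08:00–18:00: 08:50–09:40, 11:20–11:40, 12:20–14:40, 16:00–18:00.
Yolanda free within 08:00–18:00: 08:10–13:20, 15:20–17:10.
Dana ∩ Wyatt: 10:20–12:30, 17:30–17:40.
Dana ∩ Wyatt ∩ Rania: 11:20–11:40, 12:20–12:30, 17:30–17:40.
Dana ∩ Wyatt ∩ Rania ∩ Yolanda: 11:20–11:40, 12:20–12:30.
Total common minutes: 20 + 10 = 30.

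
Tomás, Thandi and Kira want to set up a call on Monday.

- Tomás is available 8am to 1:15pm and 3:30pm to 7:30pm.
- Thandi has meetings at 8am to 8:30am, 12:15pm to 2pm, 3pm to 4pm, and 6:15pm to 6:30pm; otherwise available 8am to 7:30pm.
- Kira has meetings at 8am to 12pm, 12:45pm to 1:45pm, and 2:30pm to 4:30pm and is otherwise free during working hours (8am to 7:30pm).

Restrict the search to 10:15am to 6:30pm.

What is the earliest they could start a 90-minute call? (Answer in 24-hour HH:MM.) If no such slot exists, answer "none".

Thandi free within 08:00–19:30: 08:30–12:15, 14:00–15:00, 16:00–18:15, 18:30–19:30.
Kira free within 08:00–19:30: 12:00–12:45, 13:45–14:30, 16:30–19:30.
Tomás ∩ Thandi: 08:30–12:15, 16:00–18:15, 18:30–19:30.
Tomás ∩ Thandi ∩ Kira: 12:00–12:15, 16:30–18:15, 18:30–19:30.
Restricted to 10:15–18:30: 12:00–12:15, 16:30–18:15.
Windows ≥ 90 min: 16:30–18:15.
Earliest such window starts at 16:30.

16:30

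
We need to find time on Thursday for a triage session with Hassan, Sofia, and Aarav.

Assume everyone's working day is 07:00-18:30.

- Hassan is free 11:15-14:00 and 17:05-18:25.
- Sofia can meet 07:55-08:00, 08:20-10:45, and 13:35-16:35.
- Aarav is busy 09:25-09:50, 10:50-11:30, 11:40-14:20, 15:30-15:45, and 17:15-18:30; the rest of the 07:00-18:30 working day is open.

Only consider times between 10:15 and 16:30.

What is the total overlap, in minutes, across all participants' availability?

Aarav free within 07:00–18:30: 07:00–09:25, 09:50–10:50, 11:30–11:40, 14:20–15:30, 15:45–17:15.
Hassan ∩ Sofia: 13:35–14:00.
Hassan ∩ Sofia ∩ Aarav: (none).
Restricted to 10:15–16:30: (none).
Total common minutes: 0.

0 minutes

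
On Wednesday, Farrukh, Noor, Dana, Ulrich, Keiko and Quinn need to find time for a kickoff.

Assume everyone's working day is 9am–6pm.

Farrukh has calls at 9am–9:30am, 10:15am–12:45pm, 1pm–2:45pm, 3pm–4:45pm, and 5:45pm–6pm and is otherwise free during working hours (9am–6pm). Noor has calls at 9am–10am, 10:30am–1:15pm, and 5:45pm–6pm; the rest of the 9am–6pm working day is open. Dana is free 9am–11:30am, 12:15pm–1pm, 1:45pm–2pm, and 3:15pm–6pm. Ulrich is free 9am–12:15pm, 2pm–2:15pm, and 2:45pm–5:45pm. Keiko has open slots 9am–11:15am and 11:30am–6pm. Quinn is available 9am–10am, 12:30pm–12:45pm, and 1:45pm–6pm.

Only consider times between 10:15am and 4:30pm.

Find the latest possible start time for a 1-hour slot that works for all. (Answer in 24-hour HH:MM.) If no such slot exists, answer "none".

none

Farrukh free within 09:00–18:00: 09:30–10:15, 12:45–13:00, 14:45–15:00, 16:45–17:45.
Noor free within 09:00–18:00: 10:00–10:30, 13:15–17:45.
Farrukh ∩ Noor: 10:00–10:15, 14:45–15:00, 16:45–17:45.
Farrukh ∩ Noor ∩ Dana: 10:00–10:15, 16:45–17:45.
Farrukh ∩ Noor ∩ Dana ∩ Ulrich: 10:00–10:15, 16:45–17:45.
Farrukh ∩ Noor ∩ Dana ∩ Ulrich ∩ Keiko: 10:00–10:15, 16:45–17:45.
Farrukh ∩ Noor ∩ Dana ∩ Ulrich ∩ Keiko ∩ Quinn: 16:45–17:45.
Restricted to 10:15–16:30: (none).
Windows ≥ 60 min: (none).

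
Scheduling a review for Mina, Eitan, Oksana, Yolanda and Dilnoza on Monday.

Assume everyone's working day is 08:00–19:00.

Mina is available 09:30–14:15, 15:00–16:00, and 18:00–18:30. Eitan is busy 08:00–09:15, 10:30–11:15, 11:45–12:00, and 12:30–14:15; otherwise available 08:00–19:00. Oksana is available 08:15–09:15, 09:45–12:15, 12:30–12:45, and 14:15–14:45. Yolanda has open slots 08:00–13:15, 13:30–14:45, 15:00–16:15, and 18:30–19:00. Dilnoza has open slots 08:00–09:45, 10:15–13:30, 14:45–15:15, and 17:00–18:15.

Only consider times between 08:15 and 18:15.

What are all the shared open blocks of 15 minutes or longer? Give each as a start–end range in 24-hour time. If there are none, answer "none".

10:15–10:30, 11:15–11:45, 12:00–12:15

Eitan free within 08:00–19:00: 09:15–10:30, 11:15–11:45, 12:00–12:30, 14:15–19:00.
Mina ∩ Eitan: 09:30–10:30, 11:15–11:45, 12:00–12:30, 15:00–16:00, 18:00–18:30.
Mina ∩ Eitan ∩ Oksana: 09:45–10:30, 11:15–11:45, 12:00–12:15.
Mina ∩ Eitan ∩ Oksana ∩ Yolanda: 09:45–10:30, 11:15–11:45, 12:00–12:15.
Mina ∩ Eitan ∩ Oksana ∩ Yolanda ∩ Dilnoza: 10:15–10:30, 11:15–11:45, 12:00–12:15.
Restricted to 08:15–18:15: 10:15–10:30, 11:15–11:45, 12:00–12:15.
Windows ≥ 15 min: 10:15–10:30, 11:15–11:45, 12:00–12:15.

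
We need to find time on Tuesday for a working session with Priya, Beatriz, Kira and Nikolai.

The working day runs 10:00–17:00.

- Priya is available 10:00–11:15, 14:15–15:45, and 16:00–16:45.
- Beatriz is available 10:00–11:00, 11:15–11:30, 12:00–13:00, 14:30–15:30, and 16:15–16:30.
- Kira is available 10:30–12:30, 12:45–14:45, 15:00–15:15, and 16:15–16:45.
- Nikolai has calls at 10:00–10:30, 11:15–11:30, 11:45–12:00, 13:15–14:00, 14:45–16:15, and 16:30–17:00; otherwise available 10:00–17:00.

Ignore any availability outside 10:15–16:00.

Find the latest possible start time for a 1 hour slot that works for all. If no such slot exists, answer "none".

Nikolai free within 10:00–17:00: 10:30–11:15, 11:30–11:45, 12:00–13:15, 14:00–14:45, 16:15–16:30.
Priya ∩ Beatriz: 10:00–11:00, 14:30–15:30, 16:15–16:30.
Priya ∩ Beatriz ∩ Kira: 10:30–11:00, 14:30–14:45, 15:00–15:15, 16:15–16:30.
Priya ∩ Beatriz ∩ Kira ∩ Nikolai: 10:30–11:00, 14:30–14:45, 16:15–16:30.
Restricted to 10:15–16:00: 10:30–11:00, 14:30–14:45.
Windows ≥ 60 min: (none).

none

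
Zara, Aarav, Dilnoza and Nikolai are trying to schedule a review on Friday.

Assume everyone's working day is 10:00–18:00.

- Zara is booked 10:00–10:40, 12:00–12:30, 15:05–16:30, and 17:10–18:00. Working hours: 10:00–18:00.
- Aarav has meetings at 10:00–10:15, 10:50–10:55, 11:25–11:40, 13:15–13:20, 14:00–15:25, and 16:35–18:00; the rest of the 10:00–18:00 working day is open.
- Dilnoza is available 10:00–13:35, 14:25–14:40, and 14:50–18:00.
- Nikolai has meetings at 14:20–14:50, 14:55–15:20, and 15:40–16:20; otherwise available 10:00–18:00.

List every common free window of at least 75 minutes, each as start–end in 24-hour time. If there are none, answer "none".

none

Zara free within 10:00–18:00: 10:40–12:00, 12:30–15:05, 16:30–17:10.
Aarav free within 10:00–18:00: 10:15–10:50, 10:55–11:25, 11:40–13:15, 13:20–14:00, 15:25–16:35.
Nikolai free within 10:00–18:00: 10:00–14:20, 14:50–14:55, 15:20–15:40, 16:20–18:00.
Zara ∩ Aarav: 10:40–10:50, 10:55–11:25, 11:40–12:00, 12:30–13:15, 13:20–14:00, 16:30–16:35.
Zara ∩ Aarav ∩ Dilnoza: 10:40–10:50, 10:55–11:25, 11:40–12:00, 12:30–13:15, 13:20–13:35, 16:30–16:35.
Zara ∩ Aarav ∩ Dilnoza ∩ Nikolai: 10:40–10:50, 10:55–11:25, 11:40–12:00, 12:30–13:15, 13:20–13:35, 16:30–16:35.
Windows ≥ 75 min: (none).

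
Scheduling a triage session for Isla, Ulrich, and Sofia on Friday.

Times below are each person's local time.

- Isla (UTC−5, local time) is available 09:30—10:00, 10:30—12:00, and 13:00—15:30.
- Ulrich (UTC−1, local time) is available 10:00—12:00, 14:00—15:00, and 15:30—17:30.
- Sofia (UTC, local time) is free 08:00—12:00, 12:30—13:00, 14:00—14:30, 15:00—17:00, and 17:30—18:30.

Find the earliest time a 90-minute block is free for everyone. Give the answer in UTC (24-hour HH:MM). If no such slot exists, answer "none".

none

Isla → UTC: 14:30–15:00, 15:30–17:00, 18:00–20:30.
Ulrich → UTC: 11:00–13:00, 15:00–16:00, 16:30–18:30.
Sofia → UTC: 08:00–12:00, 12:30–13:00, 14:00–14:30, 15:00–17:00, 17:30–18:30.
Isla ∩ Ulrich: 15:30–16:00, 16:30–17:00, 18:00–18:30.
Isla ∩ Ulrich ∩ Sofia: 15:30–16:00, 16:30–17:00, 18:00–18:30.
Windows ≥ 90 min: (none).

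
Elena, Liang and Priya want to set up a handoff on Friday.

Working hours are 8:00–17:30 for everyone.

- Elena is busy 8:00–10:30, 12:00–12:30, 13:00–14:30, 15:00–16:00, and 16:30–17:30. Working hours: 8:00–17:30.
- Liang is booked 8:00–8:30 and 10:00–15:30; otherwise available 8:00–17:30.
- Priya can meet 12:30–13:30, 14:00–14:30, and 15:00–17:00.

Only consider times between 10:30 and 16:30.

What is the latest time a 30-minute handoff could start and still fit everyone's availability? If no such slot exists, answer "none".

Elena free within 08:00–17:30: 10:30–12:00, 12:30–13:00, 14:30–15:00, 16:00–16:30.
Liang free within 08:00–17:30: 08:30–10:00, 15:30–17:30.
Elena ∩ Liang: 16:00–16:30.
Elena ∩ Liang ∩ Priya: 16:00–16:30.
Restricted to 10:30–16:30: 16:00–16:30.
Windows ≥ 30 min: 16:00–16:30.
Latest start in the last window 16:00–16:30 is 16:30 − 30 min = 16:00.

16:00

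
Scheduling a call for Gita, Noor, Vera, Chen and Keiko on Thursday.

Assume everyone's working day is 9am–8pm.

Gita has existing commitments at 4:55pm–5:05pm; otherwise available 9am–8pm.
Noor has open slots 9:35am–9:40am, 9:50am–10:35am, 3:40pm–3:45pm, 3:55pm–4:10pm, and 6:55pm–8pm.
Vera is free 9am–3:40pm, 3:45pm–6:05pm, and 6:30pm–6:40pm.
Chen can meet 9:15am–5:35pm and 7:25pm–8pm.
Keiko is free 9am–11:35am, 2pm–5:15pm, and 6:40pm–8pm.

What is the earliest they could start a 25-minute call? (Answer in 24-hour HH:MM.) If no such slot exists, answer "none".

09:50

Gita free within 09:00–20:00: 09:00–16:55, 17:05–20:00.
Gita ∩ Noor: 09:35–09:40, 09:50–10:35, 15:40–15:45, 15:55–16:10, 18:55–20:00.
Gita ∩ Noor ∩ Vera: 09:35–09:40, 09:50–10:35, 15:55–16:10.
Gita ∩ Noor ∩ Vera ∩ Chen: 09:35–09:40, 09:50–10:35, 15:55–16:10.
Gita ∩ Noor ∩ Vera ∩ Chen ∩ Keiko: 09:35–09:40, 09:50–10:35, 15:55–16:10.
Windows ≥ 25 min: 09:50–10:35.
Earliest such window starts at 09:50.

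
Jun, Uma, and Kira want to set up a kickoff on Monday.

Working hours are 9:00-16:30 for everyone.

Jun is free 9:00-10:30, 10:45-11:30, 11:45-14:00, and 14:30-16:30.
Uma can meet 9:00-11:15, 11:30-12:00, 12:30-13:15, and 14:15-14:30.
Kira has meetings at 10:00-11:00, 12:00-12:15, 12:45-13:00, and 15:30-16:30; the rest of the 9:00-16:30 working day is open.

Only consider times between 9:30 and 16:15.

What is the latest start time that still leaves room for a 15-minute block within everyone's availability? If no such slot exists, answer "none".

13:00

Kira free within 09:00–16:30: 09:00–10:00, 11:00–12:00, 12:15–12:45, 13:00–15:30.
Jun ∩ Uma: 09:00–10:30, 10:45–11:15, 11:45–12:00, 12:30–13:15.
Jun ∩ Uma ∩ Kira: 09:00–10:00, 11:00–11:15, 11:45–12:00, 12:30–12:45, 13:00–13:15.
Restricted to 09:30–16:15: 09:30–10:00, 11:00–11:15, 11:45–12:00, 12:30–12:45, 13:00–13:15.
Windows ≥ 15 min: 09:30–10:00, 11:00–11:15, 11:45–12:00, 12:30–12:45, 13:00–13:15.
Latest start in the last window 13:00–13:15 is 13:15 − 15 min = 13:00.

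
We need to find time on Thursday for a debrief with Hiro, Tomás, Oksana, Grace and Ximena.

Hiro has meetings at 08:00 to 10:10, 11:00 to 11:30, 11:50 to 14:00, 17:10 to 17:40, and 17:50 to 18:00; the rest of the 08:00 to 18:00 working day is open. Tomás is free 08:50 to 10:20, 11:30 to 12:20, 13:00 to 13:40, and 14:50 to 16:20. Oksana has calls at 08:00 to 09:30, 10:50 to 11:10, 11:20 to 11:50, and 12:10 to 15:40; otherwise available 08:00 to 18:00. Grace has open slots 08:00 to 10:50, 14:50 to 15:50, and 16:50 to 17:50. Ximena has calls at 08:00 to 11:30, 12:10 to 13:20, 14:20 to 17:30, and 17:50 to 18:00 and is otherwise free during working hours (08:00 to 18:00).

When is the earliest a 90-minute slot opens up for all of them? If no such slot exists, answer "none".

Hiro free within 08:00–18:00: 10:10–11:00, 11:30–11:50, 14:00–17:10, 17:40–17:50.
Oksana free within 08:00–18:00: 09:30–10:50, 11:10–11:20, 11:50–12:10, 15:40–18:00.
Ximena free within 08:00–18:00: 11:30–12:10, 13:20–14:20, 17:30–17:50.
Hiro ∩ Tomás: 10:10–10:20, 11:30–11:50, 14:50–16:20.
Hiro ∩ Tomás ∩ Oksana: 10:10–10:20, 15:40–16:20.
Hiro ∩ Tomás ∩ Oksana ∩ Grace: 10:10–10:20, 15:40–15:50.
Hiro ∩ Tomás ∩ Oksana ∩ Grace ∩ Ximena: (none).
Windows ≥ 90 min: (none).

none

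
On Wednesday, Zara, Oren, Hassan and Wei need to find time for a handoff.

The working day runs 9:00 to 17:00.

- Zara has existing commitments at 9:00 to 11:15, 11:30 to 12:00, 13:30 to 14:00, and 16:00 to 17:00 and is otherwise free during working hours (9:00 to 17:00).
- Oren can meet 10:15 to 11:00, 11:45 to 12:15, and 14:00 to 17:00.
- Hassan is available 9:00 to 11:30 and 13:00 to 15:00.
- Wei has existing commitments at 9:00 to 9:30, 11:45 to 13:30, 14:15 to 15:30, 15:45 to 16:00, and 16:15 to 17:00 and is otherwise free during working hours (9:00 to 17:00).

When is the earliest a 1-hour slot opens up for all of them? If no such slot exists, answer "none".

none

Zara free within 09:00–17:00: 11:15–11:30, 12:00–13:30, 14:00–16:00.
Wei free within 09:00–17:00: 09:30–11:45, 13:30–14:15, 15:30–15:45, 16:00–16:15.
Zara ∩ Oren: 12:00–12:15, 14:00–16:00.
Zara ∩ Oren ∩ Hassan: 14:00–15:00.
Zara ∩ Oren ∩ Hassan ∩ Wei: 14:00–14:15.
Windows ≥ 60 min: (none).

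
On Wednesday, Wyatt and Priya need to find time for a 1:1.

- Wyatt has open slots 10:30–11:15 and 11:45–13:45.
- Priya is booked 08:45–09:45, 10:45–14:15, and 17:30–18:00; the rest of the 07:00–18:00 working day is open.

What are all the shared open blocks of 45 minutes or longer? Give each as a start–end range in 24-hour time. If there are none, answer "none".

Priya free within 07:00–18:00: 07:00–08:45, 09:45–10:45, 14:15–17:30.
Wyatt ∩ Priya: 10:30–10:45.
Windows ≥ 45 min: (none).

none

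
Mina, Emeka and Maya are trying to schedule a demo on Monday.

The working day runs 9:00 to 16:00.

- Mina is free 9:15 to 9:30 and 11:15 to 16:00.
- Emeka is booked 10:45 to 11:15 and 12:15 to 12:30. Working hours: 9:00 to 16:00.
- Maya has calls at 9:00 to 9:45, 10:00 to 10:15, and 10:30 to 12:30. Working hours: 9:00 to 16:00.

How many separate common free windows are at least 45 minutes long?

Emeka free within 09:00–16:00: 09:00–10:45, 11:15–12:15, 12:30–16:00.
Maya free within 09:00–16:00: 09:45–10:00, 10:15–10:30, 12:30–16:00.
Mina ∩ Emeka: 09:15–09:30, 11:15–12:15, 12:30–16:00.
Mina ∩ Emeka ∩ Maya: 12:30–16:00.
Windows ≥ 45 min: 12:30–16:00.
That's 1 window.

1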